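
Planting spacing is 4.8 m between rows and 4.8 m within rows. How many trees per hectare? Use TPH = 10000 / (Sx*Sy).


Formula: TPH = 10000 m^2/ha / (spacing_x * spacing_y)
Area per tree = 4.8 m * 4.8 m = 23.04 m^2
TPH = 10000 / 23.04 = 434 trees/ha

434


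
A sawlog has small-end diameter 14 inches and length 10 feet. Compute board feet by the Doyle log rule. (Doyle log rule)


Doyle: BF = (D - 4)^2 * L / 16
Adjusted diameter = 14 - 4 = 10 in
(D-4)^2 = 10^2 = 100
BF = 100 * 10 / 16 = 63 BF

63


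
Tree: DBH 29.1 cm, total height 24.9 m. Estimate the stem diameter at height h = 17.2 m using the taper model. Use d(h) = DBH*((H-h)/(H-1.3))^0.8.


Taper: d(h) = DBH * ((H - h) / (H - 1.3))^0.8
Numerator = H - h = 24.9 - 17.2 = 7.7 m
Denominator = H - 1.3 = 24.9 - 1.3 = 23.6 m
Ratio = 7.7 / 23.6 = 0.32627
d = 29.1 * 0.32627^0.8 = 11.9 cm

11.9


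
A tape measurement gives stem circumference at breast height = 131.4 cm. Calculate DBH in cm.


Formula: DBH = C / pi
DBH = 131.4 / pi
pi = 3.14159...
DBH = 41.8 cm

41.8


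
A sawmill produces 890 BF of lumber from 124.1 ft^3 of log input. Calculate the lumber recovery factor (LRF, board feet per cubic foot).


Formula: LRF = Lumber Output (BF) / Log Input (ft^3)
LRF = 890 BF / 124.1 ft^3
LRF = 7.17 BF/ft^3

7.17


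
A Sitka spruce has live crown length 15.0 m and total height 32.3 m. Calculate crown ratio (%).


Formula: Crown Ratio = (Crown Length / Total Height) * 100
CR = (15.0 m / 32.3 m) * 100
CR = 0.4644 * 100 = 46.4%

46.4


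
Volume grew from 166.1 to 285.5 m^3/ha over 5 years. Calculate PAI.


Formula: PAI = (V_T2 - V_T1) / (T2 - T1)
Volume increment = 285.5 - 166.1 = 119.4 m^3/ha
PAI = 119.4 / 5 = 23.88 m^3/ha/year

23.88


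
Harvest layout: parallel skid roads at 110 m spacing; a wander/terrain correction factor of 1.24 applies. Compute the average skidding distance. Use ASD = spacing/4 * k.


Formula: ASD = (spacing / 4) * correction
Uncorrected distance = spacing / 4 = 110 / 4 = 27.5 m
ASD = 27.5 * 1.24 = 34 m

34


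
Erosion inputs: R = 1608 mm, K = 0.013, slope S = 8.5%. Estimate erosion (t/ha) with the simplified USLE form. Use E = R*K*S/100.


Formula: E = R * K * S / 100  (simplified USLE)
R * K = 1608 * 0.013 = 20.904
E = 20.904 * 8.5 / 100 = 1.78 t/ha

1.78


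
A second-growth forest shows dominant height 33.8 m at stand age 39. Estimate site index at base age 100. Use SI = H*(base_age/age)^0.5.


Formula: SI = H_dom * (base_age / age)^0.5
Age ratio = 100 / 39 = 2.5641
sqrt(age_ratio) = 1.60128
SI = 33.8 * 1.60128 = 54.1 m

54.1


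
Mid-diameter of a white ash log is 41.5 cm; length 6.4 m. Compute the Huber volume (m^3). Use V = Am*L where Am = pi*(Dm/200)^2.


Huber: V = Am * L,  Am = pi*(Dm/200)^2
Am = pi*(41.5/200)^2 = 0.135265 m^2
V = 0.135265*6.4 = 0.8657 m^3

0.8657


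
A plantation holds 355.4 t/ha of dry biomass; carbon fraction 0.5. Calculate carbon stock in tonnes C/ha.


Formula: Carbon Stock = Biomass * Carbon Fraction
C = 355.4 t/ha * 0.5
C = 177.7 t C/ha

177.7


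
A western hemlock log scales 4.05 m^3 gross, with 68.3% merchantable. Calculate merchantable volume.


Formula: MV = V_total * (merchantable_pct / 100)
Merchantable fraction = 68.3% / 100 = 0.683
MV = 4.05 m^3 * 0.683 = 2.766 m^3

2.766


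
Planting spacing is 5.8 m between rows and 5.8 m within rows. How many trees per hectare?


Formula: TPH = 10000 m^2/ha / (spacing_x * spacing_y)
Area per tree = 5.8 m * 5.8 m = 33.64 m^2
TPH = 10000 / 33.64 = 297 trees/ha

297


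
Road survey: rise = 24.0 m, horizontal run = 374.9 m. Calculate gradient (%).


Formula: Gradient = rise / run * 100
Gradient = 24.0 / 374.9 * 100 = 6.4%

6.4


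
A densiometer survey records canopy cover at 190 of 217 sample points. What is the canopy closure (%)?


Formula: Canopy closure = covered points / total points * 100
Closure = 190 / 217 * 100
Closure = 0.8756 * 100 = 87.6%

87.6


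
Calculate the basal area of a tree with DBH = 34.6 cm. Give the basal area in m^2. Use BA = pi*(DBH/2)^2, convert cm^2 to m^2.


Formula: BA = pi * (DBH/2)^2 / 10000  (cm^2 to m^2)
Radius = DBH/2 = 34.6/2 = 17.3 cm
BA = pi * 17.3^2 / 10000
   = 940.2473 cm^2 / 10000
   = 0.094 m^2

0.094


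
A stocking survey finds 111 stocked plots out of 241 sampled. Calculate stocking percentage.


Formula: Stocking % = stocked plots / total plots * 100
Stocking = 111 / 241 * 100
Stocking = 0.4606 * 100 = 46.1%

46.1


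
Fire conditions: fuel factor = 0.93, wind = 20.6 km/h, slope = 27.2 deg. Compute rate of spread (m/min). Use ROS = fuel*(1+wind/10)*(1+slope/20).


Formula: ROS = fuel * (1 + wind/10) * (1 + slope/20)
Wind factor = 1 + 20.6/10 = 3.06
Slope factor = 1 + 27.2/20 = 2.36
ROS = 0.93 * 3.06 * 2.36 = 6.72 m/min

6.72


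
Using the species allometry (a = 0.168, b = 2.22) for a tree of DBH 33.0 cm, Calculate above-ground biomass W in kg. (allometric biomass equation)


Formula: W = a * DBH^b  (allometric power law)
DBH^b = 33.0^2.22 = 2350.179
W = 0.168 * 2350.179 = 394.8 kg

394.8


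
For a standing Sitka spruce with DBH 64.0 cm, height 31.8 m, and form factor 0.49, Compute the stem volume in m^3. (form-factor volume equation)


Formula: V = pi * (DBH/200)^2 * H * ff
Radius = DBH/200 = 64.0/200 = 0.32 m
Radius^2 = 0.32^2 = 0.1024 m^2
V = pi * 0.1024 * 31.8 * 0.49
V = 5.013 m^3

5.013


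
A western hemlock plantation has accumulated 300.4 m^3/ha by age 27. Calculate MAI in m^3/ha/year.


Formula: MAI = Total Volume / Stand Age
MAI = 300.4 m^3/ha / 27 years
MAI = 11.13 m^3/ha/year

11.13


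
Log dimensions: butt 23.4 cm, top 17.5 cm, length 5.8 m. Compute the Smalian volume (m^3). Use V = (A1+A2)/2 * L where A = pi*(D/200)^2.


Smalian: V = (A1 + A2)/2 * L,  A = pi*(D/200)^2
A1 = pi*(23.4/200)^2 = 0.043005 m^2
A2 = pi*(17.5/200)^2 = 0.024053 m^2
V = (0.043005+0.024053)/2*5.8 = 0.1945 m^3

0.1945


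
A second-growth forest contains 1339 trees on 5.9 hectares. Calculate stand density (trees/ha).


Formula: Stand Density = N_trees / Area_ha
Density = 1339 trees / 5.9 ha
Density = 227 trees/ha

227


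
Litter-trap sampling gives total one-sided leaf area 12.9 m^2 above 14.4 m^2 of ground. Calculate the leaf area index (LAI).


Formula: LAI = total leaf area / ground area  (dimensionless)
LAI = 12.9 m^2 / 14.4 m^2
LAI = 0.9

0.9


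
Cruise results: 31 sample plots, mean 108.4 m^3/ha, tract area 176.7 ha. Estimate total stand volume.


Formula: Total Volume = Mean Volume per ha * Total Area
Total Volume = 108.4 m^3/ha * 176.7 ha
Total Volume = 19154 m^3

19154


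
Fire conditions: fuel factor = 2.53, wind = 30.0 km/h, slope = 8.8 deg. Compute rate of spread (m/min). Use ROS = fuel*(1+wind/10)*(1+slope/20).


Formula: ROS = fuel * (1 + wind/10) * (1 + slope/20)
Wind factor = 1 + 30.0/10 = 4.0
Slope factor = 1 + 8.8/20 = 1.44
ROS = 2.53 * 4.0 * 1.44 = 14.57 m/min

14.57


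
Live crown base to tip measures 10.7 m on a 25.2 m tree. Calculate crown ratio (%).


Formula: Crown Ratio = (Crown Length / Total Height) * 100
CR = (10.7 m / 25.2 m) * 100
CR = 0.4246 * 100 = 42.5%

42.5


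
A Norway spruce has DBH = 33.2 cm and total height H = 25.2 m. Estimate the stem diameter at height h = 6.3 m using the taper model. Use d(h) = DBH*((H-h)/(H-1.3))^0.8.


Taper: d(h) = DBH * ((H - h) / (H - 1.3))^0.8
Numerator = H - h = 25.2 - 6.3 = 18.9 m
Denominator = H - 1.3 = 25.2 - 1.3 = 23.9 m
Ratio = 18.9 / 23.9 = 0.79079
d = 33.2 * 0.79079^0.8 = 27.5 cm

27.5


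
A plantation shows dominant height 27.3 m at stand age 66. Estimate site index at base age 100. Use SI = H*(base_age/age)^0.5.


Formula: SI = H_dom * (base_age / age)^0.5
Age ratio = 100 / 66 = 1.51515
sqrt(age_ratio) = 1.23091
SI = 27.3 * 1.23091 = 33.6 m

33.6


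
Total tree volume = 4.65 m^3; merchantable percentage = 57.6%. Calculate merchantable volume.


Formula: MV = V_total * (merchantable_pct / 100)
Merchantable fraction = 57.6% / 100 = 0.576
MV = 4.65 m^3 * 0.576 = 2.678 m^3

2.678


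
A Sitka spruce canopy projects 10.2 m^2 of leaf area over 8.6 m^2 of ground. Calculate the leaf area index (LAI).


Formula: LAI = total leaf area / ground area  (dimensionless)
LAI = 10.2 m^2 / 8.6 m^2
LAI = 1.19

1.19


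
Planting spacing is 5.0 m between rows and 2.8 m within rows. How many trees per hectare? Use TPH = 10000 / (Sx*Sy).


Formula: TPH = 10000 m^2/ha / (spacing_x * spacing_y)
Area per tree = 5.0 m * 2.8 m = 14.0 m^2
TPH = 10000 / 14.0 = 714 trees/ha

714


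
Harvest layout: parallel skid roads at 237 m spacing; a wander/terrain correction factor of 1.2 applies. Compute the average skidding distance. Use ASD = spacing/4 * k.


Formula: ASD = (spacing / 4) * correction
Uncorrected distance = spacing / 4 = 237 / 4 = 59.25 m
ASD = 59.25 * 1.2 = 71 m

71


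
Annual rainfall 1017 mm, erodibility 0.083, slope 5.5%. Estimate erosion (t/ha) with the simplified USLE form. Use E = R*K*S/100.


Formula: E = R * K * S / 100  (simplified USLE)
R * K = 1017 * 0.083 = 84.411
E = 84.411 * 5.5 / 100 = 4.64 t/ha

4.64


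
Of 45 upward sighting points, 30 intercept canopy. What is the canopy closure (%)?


Formula: Canopy closure = covered points / total points * 100
Closure = 30 / 45 * 100
Closure = 0.6667 * 100 = 66.7%

66.7


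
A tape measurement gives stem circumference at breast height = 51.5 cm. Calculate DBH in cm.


Formula: DBH = C / pi
DBH = 51.5 / pi
pi = 3.14159...
DBH = 16.4 cm

16.4


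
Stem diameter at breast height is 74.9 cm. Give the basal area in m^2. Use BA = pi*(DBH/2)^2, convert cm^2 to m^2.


Formula: BA = pi * (DBH/2)^2 / 10000  (cm^2 to m^2)
Radius = DBH/2 = 74.9/2 = 37.45 cm
BA = pi * 37.45^2 / 10000
   = 4406.0916 cm^2 / 10000
   = 0.4406 m^2

0.4406


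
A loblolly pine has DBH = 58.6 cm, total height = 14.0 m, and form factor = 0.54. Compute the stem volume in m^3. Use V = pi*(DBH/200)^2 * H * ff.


Formula: V = pi * (DBH/200)^2 * H * ff
Radius = DBH/200 = 58.6/200 = 0.293 m
Radius^2 = 0.293^2 = 0.085849 m^2
V = pi * 0.085849 * 14.0 * 0.54
V = 2.039 m^3

2.039


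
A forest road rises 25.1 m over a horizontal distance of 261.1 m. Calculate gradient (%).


Formula: Gradient = rise / run * 100
Gradient = 25.1 / 261.1 * 100 = 9.6%

9.6


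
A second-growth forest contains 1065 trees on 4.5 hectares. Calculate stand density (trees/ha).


Formula: Stand Density = N_trees / Area_ha
Density = 1065 trees / 4.5 ha
Density = 237 trees/ha

237


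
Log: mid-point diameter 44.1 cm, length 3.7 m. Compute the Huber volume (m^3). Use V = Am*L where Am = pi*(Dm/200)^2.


Huber: V = Am * L,  Am = pi*(Dm/200)^2
Am = pi*(44.1/200)^2 = 0.152745 m^2
V = 0.152745*3.7 = 0.5652 m^3

0.5652


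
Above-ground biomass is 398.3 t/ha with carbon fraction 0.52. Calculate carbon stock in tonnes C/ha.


Formula: Carbon Stock = Biomass * Carbon Fraction
C = 398.3 t/ha * 0.52
C = 207.1 t C/ha

207.1


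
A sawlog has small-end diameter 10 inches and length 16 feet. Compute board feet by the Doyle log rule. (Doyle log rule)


Doyle: BF = (D - 4)^2 * L / 16
Adjusted diameter = 10 - 4 = 6 in
(D-4)^2 = 6^2 = 36
BF = 36 * 16 / 16 = 36 BF

36


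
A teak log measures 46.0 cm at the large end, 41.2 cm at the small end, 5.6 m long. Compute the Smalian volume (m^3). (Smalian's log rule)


Smalian: V = (A1 + A2)/2 * L,  A = pi*(D/200)^2
A1 = pi*(46.0/200)^2 = 0.16619 m^2
A2 = pi*(41.2/200)^2 = 0.133317 m^2
V = (0.16619+0.133317)/2*5.6 = 0.8386 m^3

0.8386


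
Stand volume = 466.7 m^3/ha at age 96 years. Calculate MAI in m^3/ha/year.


Formula: MAI = Total Volume / Stand Age
MAI = 466.7 m^3/ha / 96 years
MAI = 4.86 m^3/ha/year

4.86


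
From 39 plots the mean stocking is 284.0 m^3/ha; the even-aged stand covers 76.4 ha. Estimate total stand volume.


Formula: Total Volume = Mean Volume per ha * Total Area
Total Volume = 284.0 m^3/ha * 76.4 ha
Total Volume = 21698 m^3

21698


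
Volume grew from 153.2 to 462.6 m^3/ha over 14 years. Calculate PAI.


Formula: PAI = (V_T2 - V_T1) / (T2 - T1)
Volume increment = 462.6 - 153.2 = 309.4 m^3/ha
PAI = 309.4 / 14 = 22.1 m^3/ha/year

22.1


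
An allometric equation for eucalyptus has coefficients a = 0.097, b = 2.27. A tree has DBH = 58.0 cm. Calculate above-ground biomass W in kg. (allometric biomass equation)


Formula: W = a * DBH^b  (allometric power law)
DBH^b = 58.0^2.27 = 10068.8888
W = 0.097 * 10068.8888 = 976.7 kg

976.7


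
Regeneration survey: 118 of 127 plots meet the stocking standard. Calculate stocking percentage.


Formula: Stocking % = stocked plots / total plots * 100
Stocking = 118 / 127 * 100
Stocking = 0.9291 * 100 = 92.9%

92.9


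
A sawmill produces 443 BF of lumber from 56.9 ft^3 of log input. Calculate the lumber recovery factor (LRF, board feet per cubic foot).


Formula: LRF = Lumber Output (BF) / Log Input (ft^3)
LRF = 443 BF / 56.9 ft^3
LRF = 7.79 BF/ft^3

7.79


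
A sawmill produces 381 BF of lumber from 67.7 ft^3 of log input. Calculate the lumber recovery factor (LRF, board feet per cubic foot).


Formula: LRF = Lumber Output (BF) / Log Input (ft^3)
LRF = 381 BF / 67.7 ft^3
LRF = 5.63 BF/ft^3

5.63


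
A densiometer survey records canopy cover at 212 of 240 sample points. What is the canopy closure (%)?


Formula: Canopy closure = covered points / total points * 100
Closure = 212 / 240 * 100
Closure = 0.8833 * 100 = 88.3%

88.3


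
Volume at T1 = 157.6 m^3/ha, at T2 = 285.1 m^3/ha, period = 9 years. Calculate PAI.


Formula: PAI = (V_T2 - V_T1) / (T2 - T1)
Volume increment = 285.1 - 157.6 = 127.5 m^3/ha
PAI = 127.5 / 9 = 14.17 m^3/ha/year

14.17


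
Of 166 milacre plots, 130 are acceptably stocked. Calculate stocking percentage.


Formula: Stocking % = stocked plots / total plots * 100
Stocking = 130 / 166 * 100
Stocking = 0.7831 * 100 = 78.3%

78.3


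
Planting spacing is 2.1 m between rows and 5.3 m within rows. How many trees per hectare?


Formula: TPH = 10000 m^2/ha / (spacing_x * spacing_y)
Area per tree = 2.1 m * 5.3 m = 11.13 m^2
TPH = 10000 / 11.13 = 898 trees/ha

898


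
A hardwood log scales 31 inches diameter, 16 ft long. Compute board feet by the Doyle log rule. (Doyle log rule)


Doyle: BF = (D - 4)^2 * L / 16
Adjusted diameter = 31 - 4 = 27 in
(D-4)^2 = 27^2 = 729
BF = 729 * 16 / 16 = 729 BF

729


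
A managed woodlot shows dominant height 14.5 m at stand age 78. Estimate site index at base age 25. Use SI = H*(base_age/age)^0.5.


Formula: SI = H_dom * (base_age / age)^0.5
Age ratio = 25 / 78 = 0.32051
sqrt(age_ratio) = 0.56614
SI = 14.5 * 0.56614 = 8.2 m

8.2


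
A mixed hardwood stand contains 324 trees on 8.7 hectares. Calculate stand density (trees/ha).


Formula: Stand Density = N_trees / Area_ha
Density = 324 trees / 8.7 ha
Density = 37 trees/ha

37


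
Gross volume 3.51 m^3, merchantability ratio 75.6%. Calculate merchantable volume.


Formula: MV = V_total * (merchantable_pct / 100)
Merchantable fraction = 75.6% / 100 = 0.756
MV = 3.51 m^3 * 0.756 = 2.654 m^3

2.654


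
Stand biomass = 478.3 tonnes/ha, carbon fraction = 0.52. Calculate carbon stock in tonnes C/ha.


Formula: Carbon Stock = Biomass * Carbon Fraction
C = 478.3 t/ha * 0.52
C = 248.7 t C/ha

248.7


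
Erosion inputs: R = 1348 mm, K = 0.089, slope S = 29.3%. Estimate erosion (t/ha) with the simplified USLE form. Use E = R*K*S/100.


Formula: E = R * K * S / 100  (simplified USLE)
R * K = 1348 * 0.089 = 119.972
E = 119.972 * 29.3 / 100 = 35.15 t/ha

35.15


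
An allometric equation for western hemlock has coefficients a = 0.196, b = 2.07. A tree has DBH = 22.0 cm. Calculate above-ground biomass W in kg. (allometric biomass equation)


Formula: W = a * DBH^b  (allometric power law)
DBH^b = 22.0^2.07 = 600.9176
W = 0.196 * 600.9176 = 117.8 kg

117.8


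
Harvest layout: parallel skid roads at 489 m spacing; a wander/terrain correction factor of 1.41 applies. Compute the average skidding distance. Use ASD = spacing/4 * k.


Formula: ASD = (spacing / 4) * correction
Uncorrected distance = spacing / 4 = 489 / 4 = 122.25 m
ASD = 122.25 * 1.41 = 172 m

172


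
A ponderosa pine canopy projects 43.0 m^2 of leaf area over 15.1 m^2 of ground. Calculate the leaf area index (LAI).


Formula: LAI = total leaf area / ground area  (dimensionless)
LAI = 43.0 m^2 / 15.1 m^2
LAI = 2.85

2.85


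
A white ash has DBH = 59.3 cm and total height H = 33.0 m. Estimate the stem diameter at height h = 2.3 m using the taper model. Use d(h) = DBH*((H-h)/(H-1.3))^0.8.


Taper: d(h) = DBH * ((H - h) / (H - 1.3))^0.8
Numerator = H - h = 33.0 - 2.3 = 30.7 m
Denominator = H - 1.3 = 33.0 - 1.3 = 31.7 m
Ratio = 30.7 / 31.7 = 0.96845
d = 59.3 * 0.96845^0.8 = 57.8 cm

57.8


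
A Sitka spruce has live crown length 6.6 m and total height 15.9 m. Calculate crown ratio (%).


Formula: Crown Ratio = (Crown Length / Total Height) * 100
CR = (6.6 m / 15.9 m) * 100
CR = 0.4151 * 100 = 41.5%

41.5


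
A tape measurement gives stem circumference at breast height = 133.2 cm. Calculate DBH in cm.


Formula: DBH = C / pi
DBH = 133.2 / pi
pi = 3.14159...
DBH = 42.4 cm

42.4


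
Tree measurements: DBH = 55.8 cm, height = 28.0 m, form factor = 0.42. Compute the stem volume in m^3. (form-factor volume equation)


Formula: V = pi * (DBH/200)^2 * H * ff
Radius = DBH/200 = 55.8/200 = 0.279 m
Radius^2 = 0.279^2 = 0.077841 m^2
V = pi * 0.077841 * 28.0 * 0.42
V = 2.876 m^3

2.876


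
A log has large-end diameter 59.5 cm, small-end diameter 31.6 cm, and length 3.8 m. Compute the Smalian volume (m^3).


Smalian: V = (A1 + A2)/2 * L,  A = pi*(D/200)^2
A1 = pi*(59.5/200)^2 = 0.278051 m^2
A2 = pi*(31.6/200)^2 = 0.078427 m^2
V = (0.278051+0.078427)/2*3.8 = 0.6773 m^3

0.6773


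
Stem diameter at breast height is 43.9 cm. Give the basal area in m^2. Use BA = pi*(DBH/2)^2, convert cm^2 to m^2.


Formula: BA = pi * (DBH/2)^2 / 10000  (cm^2 to m^2)
Radius = DBH/2 = 43.9/2 = 21.95 cm
BA = pi * 21.95^2 / 10000
   = 1513.6272 cm^2 / 10000
   = 0.1514 m^2

0.1514


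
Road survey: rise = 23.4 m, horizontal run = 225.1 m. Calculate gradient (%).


Formula: Gradient = rise / run * 100
Gradient = 23.4 / 225.1 * 100 = 10.4%

10.4


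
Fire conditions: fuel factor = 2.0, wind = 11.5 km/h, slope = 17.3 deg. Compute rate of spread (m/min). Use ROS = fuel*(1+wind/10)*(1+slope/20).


Formula: ROS = fuel * (1 + wind/10) * (1 + slope/20)
Wind factor = 1 + 11.5/10 = 2.15
Slope factor = 1 + 17.3/20 = 1.865
ROS = 2.0 * 2.15 * 1.865 = 8.02 m/min

8.02


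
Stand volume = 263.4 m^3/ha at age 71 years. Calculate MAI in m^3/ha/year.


Formula: MAI = Total Volume / Stand Age
MAI = 263.4 m^3/ha / 71 years
MAI = 3.71 m^3/ha/year

3.71


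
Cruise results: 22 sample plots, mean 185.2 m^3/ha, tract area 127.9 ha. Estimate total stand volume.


Formula: Total Volume = Mean Volume per ha * Total Area
Total Volume = 185.2 m^3/ha * 127.9 ha
Total Volume = 23687 m^3

23687


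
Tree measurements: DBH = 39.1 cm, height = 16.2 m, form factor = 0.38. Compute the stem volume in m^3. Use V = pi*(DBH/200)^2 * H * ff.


Formula: V = pi * (DBH/200)^2 * H * ff
Radius = DBH/200 = 39.1/200 = 0.1955 m
Radius^2 = 0.1955^2 = 0.03822025 m^2
V = pi * 0.03822025 * 16.2 * 0.38
V = 0.739 m^3

0.739


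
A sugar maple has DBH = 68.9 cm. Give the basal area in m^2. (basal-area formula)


Formula: BA = pi * (DBH/2)^2 / 10000  (cm^2 to m^2)
Radius = DBH/2 = 68.9/2 = 34.45 cm
BA = pi * 34.45^2 / 10000
   = 3728.45 cm^2 / 10000
   = 0.3728 m^2

0.3728


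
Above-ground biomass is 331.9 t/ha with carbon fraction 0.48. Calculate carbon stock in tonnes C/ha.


Formula: Carbon Stock = Biomass * Carbon Fraction
C = 331.9 t/ha * 0.48
C = 159.3 t C/ha

159.3


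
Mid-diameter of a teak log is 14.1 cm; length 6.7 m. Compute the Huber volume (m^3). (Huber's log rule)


Huber: V = Am * L,  Am = pi*(Dm/200)^2
Am = pi*(14.1/200)^2 = 0.015615 m^2
V = 0.015615*6.7 = 0.1046 m^3

0.1046


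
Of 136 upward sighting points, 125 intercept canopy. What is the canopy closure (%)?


Formula: Canopy closure = covered points / total points * 100
Closure = 125 / 136 * 100
Closure = 0.9191 * 100 = 91.9%

91.9


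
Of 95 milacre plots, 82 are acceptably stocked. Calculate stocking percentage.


Formula: Stocking % = stocked plots / total plots * 100
Stocking = 82 / 95 * 100
Stocking = 0.8632 * 100 = 86.3%

86.3


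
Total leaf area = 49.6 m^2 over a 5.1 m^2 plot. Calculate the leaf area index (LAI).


Formula: LAI = total leaf area / ground area  (dimensionless)
LAI = 49.6 m^2 / 5.1 m^2
LAI = 9.73

9.73


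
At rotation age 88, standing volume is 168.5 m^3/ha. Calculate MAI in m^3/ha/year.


Formula: MAI = Total Volume / Stand Age
MAI = 168.5 m^3/ha / 88 years
MAI = 1.91 m^3/ha/year

1.91


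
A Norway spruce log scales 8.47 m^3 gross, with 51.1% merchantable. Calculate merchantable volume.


Formula: MV = V_total * (merchantable_pct / 100)
Merchantable fraction = 51.1% / 100 = 0.511
MV = 8.47 m^3 * 0.511 = 4.328 m^3

4.328


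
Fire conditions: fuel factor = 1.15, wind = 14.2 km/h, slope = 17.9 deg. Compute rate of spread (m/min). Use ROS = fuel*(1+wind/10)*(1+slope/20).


Formula: ROS = fuel * (1 + wind/10) * (1 + slope/20)
Wind factor = 1 + 14.2/10 = 2.42
Slope factor = 1 + 17.9/20 = 1.895
ROS = 1.15 * 2.42 * 1.895 = 5.27 m/min

5.27


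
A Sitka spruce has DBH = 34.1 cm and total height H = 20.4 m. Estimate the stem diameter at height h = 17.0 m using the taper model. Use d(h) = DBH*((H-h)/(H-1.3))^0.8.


Taper: d(h) = DBH * ((H - h) / (H - 1.3))^0.8
Numerator = H - h = 20.4 - 17.0 = 3.4 m
Denominator = H - 1.3 = 20.4 - 1.3 = 19.1 m
Ratio = 3.4 / 19.1 = 0.17801
d = 34.1 * 0.17801^0.8 = 8.6 cm

8.6


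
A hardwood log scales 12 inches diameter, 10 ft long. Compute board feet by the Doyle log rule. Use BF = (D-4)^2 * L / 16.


Doyle: BF = (D - 4)^2 * L / 16
Adjusted diameter = 12 - 4 = 8 in
(D-4)^2 = 8^2 = 64
BF = 64 * 10 / 16 = 40 BF

40


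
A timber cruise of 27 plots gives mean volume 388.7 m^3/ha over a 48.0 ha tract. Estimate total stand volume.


Formula: Total Volume = Mean Volume per ha * Total Area
Total Volume = 388.7 m^3/ha * 48.0 ha
Total Volume = 18658 m^3

18658


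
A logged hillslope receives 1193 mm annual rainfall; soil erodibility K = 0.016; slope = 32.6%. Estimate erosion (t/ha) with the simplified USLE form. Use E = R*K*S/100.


Formula: E = R * K * S / 100  (simplified USLE)
R * K = 1193 * 0.016 = 19.088
E = 19.088 * 32.6 / 100 = 6.22 t/ha

6.22


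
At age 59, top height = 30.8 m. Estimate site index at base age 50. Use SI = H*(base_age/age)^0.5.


Formula: SI = H_dom * (base_age / age)^0.5
Age ratio = 50 / 59 = 0.84746
sqrt(age_ratio) = 0.92057
SI = 30.8 * 0.92057 = 28.4 m

28.4


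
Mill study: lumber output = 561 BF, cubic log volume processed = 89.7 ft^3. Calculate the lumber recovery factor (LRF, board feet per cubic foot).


Formula: LRF = Lumber Output (BF) / Log Input (ft^3)
LRF = 561 BF / 89.7 ft^3
LRF = 6.25 BF/ft^3

6.25


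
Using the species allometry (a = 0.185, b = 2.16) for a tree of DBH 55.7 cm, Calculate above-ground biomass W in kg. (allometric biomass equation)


Formula: W = a * DBH^b  (allometric power law)
DBH^b = 55.7^2.16 = 5902.6526
W = 0.185 * 5902.6526 = 1092.0 kg

1092.0


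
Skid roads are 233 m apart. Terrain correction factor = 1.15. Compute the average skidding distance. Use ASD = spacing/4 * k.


Formula: ASD = (spacing / 4) * correction
Uncorrected distance = spacing / 4 = 233 / 4 = 58.25 m
ASD = 58.25 * 1.15 = 67 m

67


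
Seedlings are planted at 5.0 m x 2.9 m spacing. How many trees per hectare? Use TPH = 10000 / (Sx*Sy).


Formula: TPH = 10000 m^2/ha / (spacing_x * spacing_y)
Area per tree = 5.0 m * 2.9 m = 14.5 m^2
TPH = 10000 / 14.5 = 690 trees/ha

690


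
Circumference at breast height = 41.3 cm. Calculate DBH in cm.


Formula: DBH = C / pi
DBH = 41.3 / pi
pi = 3.14159...
DBH = 13.1 cm

13.1


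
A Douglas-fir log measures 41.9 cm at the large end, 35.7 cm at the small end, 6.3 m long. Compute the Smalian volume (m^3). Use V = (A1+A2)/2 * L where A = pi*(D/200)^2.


Smalian: V = (A1 + A2)/2 * L,  A = pi*(D/200)^2
A1 = pi*(41.9/200)^2 = 0.137885 m^2
A2 = pi*(35.7/200)^2 = 0.100098 m^2
V = (0.137885+0.100098)/2*6.3 = 0.7496 m^3

0.7496


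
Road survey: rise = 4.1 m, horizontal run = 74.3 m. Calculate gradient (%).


Formula: Gradient = rise / run * 100
Gradient = 4.1 / 74.3 * 100 = 5.5%

5.5


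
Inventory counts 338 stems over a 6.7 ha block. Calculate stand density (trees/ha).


Formula: Stand Density = N_trees / Area_ha
Density = 338 trees / 6.7 ha
Density = 50 trees/ha

50


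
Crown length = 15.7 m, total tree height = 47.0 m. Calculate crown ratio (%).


Formula: Crown Ratio = (Crown Length / Total Height) * 100
CR = (15.7 m / 47.0 m) * 100
CR = 0.334 * 100 = 33.4%

33.4


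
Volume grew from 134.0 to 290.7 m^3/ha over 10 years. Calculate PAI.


Formula: PAI = (V_T2 - V_T1) / (T2 - T1)
Volume increment = 290.7 - 134.0 = 156.7 m^3/ha
PAI = 156.7 / 10 = 15.67 m^3/ha/year

15.67


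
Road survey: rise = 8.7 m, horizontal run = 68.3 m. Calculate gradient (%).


Formula: Gradient = rise / run * 100
Gradient = 8.7 / 68.3 * 100 = 12.7%

12.7


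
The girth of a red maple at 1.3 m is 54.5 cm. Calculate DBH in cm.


Formula: DBH = C / pi
DBH = 54.5 / pi
pi = 3.14159...
DBH = 17.3 cm

17.3


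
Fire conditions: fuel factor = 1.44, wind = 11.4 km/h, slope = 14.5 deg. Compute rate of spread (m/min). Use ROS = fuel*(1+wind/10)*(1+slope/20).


Formula: ROS = fuel * (1 + wind/10) * (1 + slope/20)
Wind factor = 1 + 11.4/10 = 2.14
Slope factor = 1 + 14.5/20 = 1.725
ROS = 1.44 * 2.14 * 1.725 = 5.32 m/min

5.32


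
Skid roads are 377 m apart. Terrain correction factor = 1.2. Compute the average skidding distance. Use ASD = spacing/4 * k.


Formula: ASD = (spacing / 4) * correction
Uncorrected distance = spacing / 4 = 377 / 4 = 94.25 m
ASD = 94.25 * 1.2 = 113 m

113


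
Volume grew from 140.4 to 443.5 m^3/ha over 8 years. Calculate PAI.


Formula: PAI = (V_T2 - V_T1) / (T2 - T1)
Volume increment = 443.5 - 140.4 = 303.1 m^3/ha
PAI = 303.1 / 8 = 37.89 m^3/ha/year

37.89


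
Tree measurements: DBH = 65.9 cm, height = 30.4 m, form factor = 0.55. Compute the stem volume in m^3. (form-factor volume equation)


Formula: V = pi * (DBH/200)^2 * H * ff
Radius = DBH/200 = 65.9/200 = 0.3295 m
Radius^2 = 0.3295^2 = 0.10857025 m^2
V = pi * 0.10857025 * 30.4 * 0.55
V = 5.703 m^3

5.703


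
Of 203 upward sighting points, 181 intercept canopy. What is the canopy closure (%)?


Formula: Canopy closure = covered points / total points * 100
Closure = 181 / 203 * 100
Closure = 0.8916 * 100 = 89.2%

89.2


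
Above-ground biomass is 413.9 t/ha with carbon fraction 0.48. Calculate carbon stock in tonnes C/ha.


Formula: Carbon Stock = Biomass * Carbon Fraction
C = 413.9 t/ha * 0.48
C = 198.7 t C/ha

198.7


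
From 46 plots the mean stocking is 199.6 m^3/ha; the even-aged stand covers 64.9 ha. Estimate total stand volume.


Formula: Total Volume = Mean Volume per ha * Total Area
Total Volume = 199.6 m^3/ha * 64.9 ha
Total Volume = 12954 m^3

12954


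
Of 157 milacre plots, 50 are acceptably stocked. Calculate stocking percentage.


Formula: Stocking % = stocked plots / total plots * 100
Stocking = 50 / 157 * 100
Stocking = 0.3185 * 100 = 31.8%

31.8


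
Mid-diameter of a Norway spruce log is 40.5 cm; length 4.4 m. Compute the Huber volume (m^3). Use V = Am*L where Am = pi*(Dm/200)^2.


Huber: V = Am * L,  Am = pi*(Dm/200)^2
Am = pi*(40.5/200)^2 = 0.128825 m^2
V = 0.128825*4.4 = 0.5668 m^3

0.5668


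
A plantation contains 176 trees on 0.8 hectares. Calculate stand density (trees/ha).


Formula: Stand Density = N_trees / Area_ha
Density = 176 trees / 0.8 ha
Density = 220 trees/ha

220


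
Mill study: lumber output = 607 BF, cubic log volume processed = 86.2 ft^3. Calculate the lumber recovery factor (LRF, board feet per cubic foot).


Formula: LRF = Lumber Output (BF) / Log Input (ft^3)
LRF = 607 BF / 86.2 ft^3
LRF = 7.04 BF/ft^3

7.04


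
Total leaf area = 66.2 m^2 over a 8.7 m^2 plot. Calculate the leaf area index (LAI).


Formula: LAI = total leaf area / ground area  (dimensionless)
LAI = 66.2 m^2 / 8.7 m^2
LAI = 7.61

7.61


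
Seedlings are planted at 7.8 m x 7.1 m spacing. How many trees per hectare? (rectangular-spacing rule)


Formula: TPH = 10000 m^2/ha / (spacing_x * spacing_y)
Area per tree = 7.8 m * 7.1 m = 55.38 m^2
TPH = 10000 / 55.38 = 181 trees/ha

181


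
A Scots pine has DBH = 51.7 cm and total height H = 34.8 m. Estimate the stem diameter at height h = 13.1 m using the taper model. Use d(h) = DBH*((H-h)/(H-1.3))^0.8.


Taper: d(h) = DBH * ((H - h) / (H - 1.3))^0.8
Numerator = H - h = 34.8 - 13.1 = 21.7 m
Denominator = H - 1.3 = 34.8 - 1.3 = 33.5 m
Ratio = 21.7 / 33.5 = 0.64776
d = 51.7 * 0.64776^0.8 = 36.5 cm

36.5


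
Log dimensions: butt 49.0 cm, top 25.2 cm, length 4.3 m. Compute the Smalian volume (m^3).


Smalian: V = (A1 + A2)/2 * L,  A = pi*(D/200)^2
A1 = pi*(49.0/200)^2 = 0.188574 m^2
A2 = pi*(25.2/200)^2 = 0.049876 m^2
V = (0.188574+0.049876)/2*4.3 = 0.5127 m^3

0.5127


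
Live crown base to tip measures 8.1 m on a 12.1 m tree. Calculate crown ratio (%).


Formula: Crown Ratio = (Crown Length / Total Height) * 100
CR = (8.1 m / 12.1 m) * 100
CR = 0.6694 * 100 = 66.9%

66.9


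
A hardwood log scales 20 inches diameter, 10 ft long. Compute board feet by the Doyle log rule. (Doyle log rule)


Doyle: BF = (D - 4)^2 * L / 16
Adjusted diameter = 20 - 4 = 16 in
(D-4)^2 = 16^2 = 256
BF = 256 * 10 / 16 = 160 BF

160


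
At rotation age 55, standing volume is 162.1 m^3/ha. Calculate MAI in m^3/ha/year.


Formula: MAI = Total Volume / Stand Age
MAI = 162.1 m^3/ha / 55 years
MAI = 2.95 m^3/ha/year

2.95


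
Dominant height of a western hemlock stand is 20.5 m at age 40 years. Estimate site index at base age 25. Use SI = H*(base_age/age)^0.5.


Formula: SI = H_dom * (base_age / age)^0.5
Age ratio = 25 / 40 = 0.625
sqrt(age_ratio) = 0.79057
SI = 20.5 * 0.79057 = 16.2 m

16.2


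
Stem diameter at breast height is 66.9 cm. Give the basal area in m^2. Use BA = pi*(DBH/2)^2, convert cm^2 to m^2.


Formula: BA = pi * (DBH/2)^2 / 10000  (cm^2 to m^2)
Radius = DBH/2 = 66.9/2 = 33.45 cm
BA = pi * 33.45^2 / 10000
   = 3515.1359 cm^2 / 10000
   = 0.3515 m^2

0.3515


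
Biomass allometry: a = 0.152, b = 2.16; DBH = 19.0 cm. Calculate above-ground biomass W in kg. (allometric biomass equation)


Formula: W = a * DBH^b  (allometric power law)
DBH^b = 19.0^2.16 = 578.2395
W = 0.152 * 578.2395 = 87.9 kg

87.9


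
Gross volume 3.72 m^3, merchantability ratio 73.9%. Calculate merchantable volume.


Formula: MV = V_total * (merchantable_pct / 100)
Merchantable fraction = 73.9% / 100 = 0.739
MV = 3.72 m^3 * 0.739 = 2.749 m^3

2.749


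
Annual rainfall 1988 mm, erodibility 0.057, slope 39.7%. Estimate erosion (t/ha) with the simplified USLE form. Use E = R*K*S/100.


Formula: E = R * K * S / 100  (simplified USLE)
R * K = 1988 * 0.057 = 113.316
E = 113.316 * 39.7 / 100 = 44.99 t/ha

44.99


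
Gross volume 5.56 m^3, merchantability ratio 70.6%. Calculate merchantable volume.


Formula: MV = V_total * (merchantable_pct / 100)
Merchantable fraction = 70.6% / 100 = 0.706
MV = 5.56 m^3 * 0.706 = 3.925 m^3

3.925


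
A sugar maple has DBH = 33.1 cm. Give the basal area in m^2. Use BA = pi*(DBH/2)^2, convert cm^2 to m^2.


Formula: BA = pi * (DBH/2)^2 / 10000  (cm^2 to m^2)
Radius = DBH/2 = 33.1/2 = 16.55 cm
BA = pi * 16.55^2 / 10000
   = 860.4901 cm^2 / 10000
   = 0.086 m^2

0.086


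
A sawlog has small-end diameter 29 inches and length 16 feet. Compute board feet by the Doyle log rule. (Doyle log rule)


Doyle: BF = (D - 4)^2 * L / 16
Adjusted diameter = 29 - 4 = 25 in
(D-4)^2 = 25^2 = 625
BF = 625 * 16 / 16 = 625 BF

625


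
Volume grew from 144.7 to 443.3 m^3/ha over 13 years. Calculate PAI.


Formula: PAI = (V_T2 - V_T1) / (T2 - T1)
Volume increment = 443.3 - 144.7 = 298.6 m^3/ha
PAI = 298.6 / 13 = 22.97 m^3/ha/year

22.97


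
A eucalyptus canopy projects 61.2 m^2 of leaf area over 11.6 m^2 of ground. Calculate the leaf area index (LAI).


Formula: LAI = total leaf area / ground area  (dimensionless)
LAI = 61.2 m^2 / 11.6 m^2
LAI = 5.28

5.28


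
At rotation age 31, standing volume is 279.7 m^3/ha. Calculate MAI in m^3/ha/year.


Formula: MAI = Total Volume / Stand Age
MAI = 279.7 m^3/ha / 31 years
MAI = 9.02 m^3/ha/year

9.02


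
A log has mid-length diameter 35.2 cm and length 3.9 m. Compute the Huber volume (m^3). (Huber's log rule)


Huber: V = Am * L,  Am = pi*(Dm/200)^2
Am = pi*(35.2/200)^2 = 0.097314 m^2
V = 0.097314*3.9 = 0.3795 m^3

0.3795


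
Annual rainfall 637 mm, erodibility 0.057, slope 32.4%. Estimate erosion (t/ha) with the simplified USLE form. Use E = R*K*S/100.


Formula: E = R * K * S / 100  (simplified USLE)
R * K = 637 * 0.057 = 36.309
E = 36.309 * 32.4 / 100 = 11.76 t/ha

11.76


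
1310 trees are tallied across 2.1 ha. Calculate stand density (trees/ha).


Formula: Stand Density = N_trees / Area_ha
Density = 1310 trees / 2.1 ha
Density = 624 trees/ha

624


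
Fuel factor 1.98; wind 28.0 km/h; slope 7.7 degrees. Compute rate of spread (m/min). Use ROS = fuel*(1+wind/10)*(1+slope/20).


Formula: ROS = fuel * (1 + wind/10) * (1 + slope/20)
Wind factor = 1 + 28.0/10 = 3.8
Slope factor = 1 + 7.7/20 = 1.385
ROS = 1.98 * 3.8 * 1.385 = 10.42 m/min

10.42


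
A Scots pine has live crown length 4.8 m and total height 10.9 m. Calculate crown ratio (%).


Formula: Crown Ratio = (Crown Length / Total Height) * 100
CR = (4.8 m / 10.9 m) * 100
CR = 0.4404 * 100 = 44.0%

44.0


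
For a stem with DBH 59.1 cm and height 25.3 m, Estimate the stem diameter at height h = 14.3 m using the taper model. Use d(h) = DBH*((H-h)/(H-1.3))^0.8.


Taper: d(h) = DBH * ((H - h) / (H - 1.3))^0.8
Numerator = H - h = 25.3 - 14.3 = 11.0 m
Denominator = H - 1.3 = 25.3 - 1.3 = 24.0 m
Ratio = 11.0 / 24.0 = 0.45833
d = 59.1 * 0.45833^0.8 = 31.7 cm

31.7


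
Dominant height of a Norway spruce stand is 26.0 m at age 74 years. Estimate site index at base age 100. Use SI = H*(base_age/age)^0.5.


Formula: SI = H_dom * (base_age / age)^0.5
Age ratio = 100 / 74 = 1.35135
sqrt(age_ratio) = 1.16248
SI = 26.0 * 1.16248 = 30.2 m

30.2


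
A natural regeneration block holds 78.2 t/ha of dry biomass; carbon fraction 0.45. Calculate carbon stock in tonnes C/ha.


Formula: Carbon Stock = Biomass * Carbon Fraction
C = 78.2 t/ha * 0.45
C = 35.2 t C/ha

35.2


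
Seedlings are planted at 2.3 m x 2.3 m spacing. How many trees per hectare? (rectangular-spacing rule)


Formula: TPH = 10000 m^2/ha / (spacing_x * spacing_y)
Area per tree = 2.3 m * 2.3 m = 5.29 m^2
TPH = 10000 / 5.29 = 1890 trees/ha

1890


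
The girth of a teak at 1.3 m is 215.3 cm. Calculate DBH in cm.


Formula: DBH = C / pi
DBH = 215.3 / pi
pi = 3.14159...
DBH = 68.5 cm

68.5


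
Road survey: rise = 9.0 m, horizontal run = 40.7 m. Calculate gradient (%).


Formula: Gradient = rise / run * 100
Gradient = 9.0 / 40.7 * 100 = 22.1%

22.1


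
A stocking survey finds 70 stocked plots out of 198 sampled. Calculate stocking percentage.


Formula: Stocking % = stocked plots / total plots * 100
Stocking = 70 / 198 * 100
Stocking = 0.3535 * 100 = 35.4%

35.4


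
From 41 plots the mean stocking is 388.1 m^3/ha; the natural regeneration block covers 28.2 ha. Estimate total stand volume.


Formula: Total Volume = Mean Volume per ha * Total Area
Total Volume = 388.1 m^3/ha * 28.2 ha
Total Volume = 10944 m^3

10944


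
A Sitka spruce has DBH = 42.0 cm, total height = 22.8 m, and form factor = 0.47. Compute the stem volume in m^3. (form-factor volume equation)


Formula: V = pi * (DBH/200)^2 * H * ff
Radius = DBH/200 = 42.0/200 = 0.21 m
Radius^2 = 0.21^2 = 0.0441 m^2
V = pi * 0.0441 * 22.8 * 0.47
V = 1.485 m^3

1.485


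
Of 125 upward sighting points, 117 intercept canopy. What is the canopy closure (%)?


Formula: Canopy closure = covered points / total points * 100
Closure = 117 / 125 * 100
Closure = 0.936 * 100 = 93.6%

93.6


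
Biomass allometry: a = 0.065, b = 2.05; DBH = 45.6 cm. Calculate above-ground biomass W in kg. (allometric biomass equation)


Formula: W = a * DBH^b  (allometric power law)
DBH^b = 45.6^2.05 = 2516.9694
W = 0.065 * 2516.9694 = 163.6 kg

163.6


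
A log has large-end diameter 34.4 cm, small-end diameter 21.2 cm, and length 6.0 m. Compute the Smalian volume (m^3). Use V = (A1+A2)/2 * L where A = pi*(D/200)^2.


Smalian: V = (A1 + A2)/2 * L,  A = pi*(D/200)^2
A1 = pi*(34.4/200)^2 = 0.092941 m^2
A2 = pi*(21.2/200)^2 = 0.035299 m^2
V = (0.092941+0.035299)/2*6.0 = 0.3847 m^3

0.3847


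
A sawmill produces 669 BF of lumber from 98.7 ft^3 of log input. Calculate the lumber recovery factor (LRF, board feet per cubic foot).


Formula: LRF = Lumber Output (BF) / Log Input (ft^3)
LRF = 669 BF / 98.7 ft^3
LRF = 6.78 BF/ft^3

6.78


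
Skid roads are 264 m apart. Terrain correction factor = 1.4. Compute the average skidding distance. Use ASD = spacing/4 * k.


Formula: ASD = (spacing / 4) * correction
Uncorrected distance = spacing / 4 = 264 / 4 = 66 m
ASD = 66 * 1.4 = 92 m

92


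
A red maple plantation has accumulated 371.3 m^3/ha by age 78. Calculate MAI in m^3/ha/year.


Formula: MAI = Total Volume / Stand Age
MAI = 371.3 m^3/ha / 78 years
MAI = 4.76 m^3/ha/year

4.76


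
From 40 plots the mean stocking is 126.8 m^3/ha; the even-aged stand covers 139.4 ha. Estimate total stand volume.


Formula: Total Volume = Mean Volume per ha * Total Area
Total Volume = 126.8 m^3/ha * 139.4 ha
Total Volume = 17676 m^3

17676


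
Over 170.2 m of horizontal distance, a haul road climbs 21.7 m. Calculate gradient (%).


Formula: Gradient = rise / run * 100
Gradient = 21.7 / 170.2 * 100 = 12.7%

12.7


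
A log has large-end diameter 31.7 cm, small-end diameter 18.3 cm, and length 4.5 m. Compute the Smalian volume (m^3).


Smalian: V = (A1 + A2)/2 * L,  A = pi*(D/200)^2
A1 = pi*(31.7/200)^2 = 0.078924 m^2
A2 = pi*(18.3/200)^2 = 0.026302 m^2
V = (0.078924+0.026302)/2*4.5 = 0.2368 m^3

0.2368


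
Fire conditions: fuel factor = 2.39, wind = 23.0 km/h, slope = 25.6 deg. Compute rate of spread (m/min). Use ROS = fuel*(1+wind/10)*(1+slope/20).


Formula: ROS = fuel * (1 + wind/10) * (1 + slope/20)
Wind factor = 1 + 23.0/10 = 3.3
Slope factor = 1 + 25.6/20 = 2.28
ROS = 2.39 * 3.3 * 2.28 = 17.98 m/min

17.98


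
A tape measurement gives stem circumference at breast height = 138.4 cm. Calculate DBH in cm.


Formula: DBH = C / pi
DBH = 138.4 / pi
pi = 3.14159...
DBH = 44.1 cm

44.1


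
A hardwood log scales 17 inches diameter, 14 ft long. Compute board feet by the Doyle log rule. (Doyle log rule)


Doyle: BF = (D - 4)^2 * L / 16
Adjusted diameter = 17 - 4 = 13 in
(D-4)^2 = 13^2 = 169
BF = 169 * 14 / 16 = 148 BF

148


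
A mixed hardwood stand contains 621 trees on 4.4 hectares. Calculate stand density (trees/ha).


Formula: Stand Density = N_trees / Area_ha
Density = 621 trees / 4.4 ha
Density = 141 trees/ha

141


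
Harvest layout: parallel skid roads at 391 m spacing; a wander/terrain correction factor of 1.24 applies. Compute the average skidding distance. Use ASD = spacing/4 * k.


Formula: ASD = (spacing / 4) * correction
Uncorrected distance = spacing / 4 = 391 / 4 = 97.75 m
ASD = 97.75 * 1.24 = 121 m

121
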